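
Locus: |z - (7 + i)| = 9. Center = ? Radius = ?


|z - z0| = r is a circle with center z0 and radius r.
Center = (7, 1), radius = 9

Circle with center (7, 1) and radius 9


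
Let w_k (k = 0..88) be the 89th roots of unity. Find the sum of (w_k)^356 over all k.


The roots are w_k = w^k with w = e^(2*pi*i/89), and (w^k)^356 = (w^356)^k.
So S = 1 + u + u^2 + ... + u^(88) with u = w^356.
356 = 4*89 + 0, so 356 is a multiple of 89 and u = (w^89)^4 = 1.
Every one of the 89 terms equals 1: S = 89

S = 89


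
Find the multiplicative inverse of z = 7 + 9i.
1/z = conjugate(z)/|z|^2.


|z|^2 = 49+81 = 130
1/z = (7 - 9i)/130

1/z = 0.0538 - 0.0692i


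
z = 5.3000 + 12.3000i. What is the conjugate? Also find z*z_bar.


z_bar = 5.3000 - 12.3000i
z*z_bar = 5.3^2 + 12.3^2 = 28.09 + 151.29 = 179.38

z_bar = 5.3000 - 12.3000i, z*z_bar = 179.38


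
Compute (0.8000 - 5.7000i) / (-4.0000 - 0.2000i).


Conjugate of z2 = -4.0000 + 0.2000i
Numerator: (0.8000 - 5.7000i)(-4.0000 + 0.2000i) = -2.0600 + 22.9600i
Denominator: (-4)^2 + (-0.2)^2 = 16.04
Result = (-2.0600 + 22.9600i)/16.04

-0.1284 + 1.4314i


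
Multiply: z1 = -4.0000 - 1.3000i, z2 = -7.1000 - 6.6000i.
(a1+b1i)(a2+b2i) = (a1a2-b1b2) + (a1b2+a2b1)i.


Real = -4*(-7.1) - (-1.3)*(-6.6) = 28.4 - 8.58 = 19.82
Imag = -4*(-6.6) - (7.1)*(-1.3) = 26.4 + 9.23 = 35.63

19.8200 + 35.6300i


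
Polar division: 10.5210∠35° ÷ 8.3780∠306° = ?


r = 10.5210 / 8.3780 = 1.2558
theta = 35° - 306° = -271° = 89° (mod 360)

1.2558 cis(89°)


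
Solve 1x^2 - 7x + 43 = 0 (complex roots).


disc = (-7)^2 - 4*1*43 = 49 - 172 = -123
sqrt(|disc|) = sqrt(123) = 11.0905
Real part = 7/(2*1) = 3.5000
Imag part = 11.0905/(2*1) = 5.5453

3.5000 ± 5.5453i


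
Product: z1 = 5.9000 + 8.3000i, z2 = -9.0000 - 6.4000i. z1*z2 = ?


Real = 5.9*(-9) - 8.3*(-6.4) = -53.1 - (-53.12) = 0.02
Imag = 5.9*(-6.4) - (9)*8.3 = -37.76 - (74.7) = -112.46

0.0200 - 112.4600i


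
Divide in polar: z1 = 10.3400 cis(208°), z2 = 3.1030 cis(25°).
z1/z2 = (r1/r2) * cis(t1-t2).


r = 10.3400 / 3.1030 = 3.3323
theta = 208° - 25° = 183° = 183° (mod 360)

3.3323 cis(183°)


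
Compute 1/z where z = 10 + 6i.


|z|^2 = 100+36 = 136
1/z = (10 - 6i)/136

1/z = 0.0735 - 0.0441i


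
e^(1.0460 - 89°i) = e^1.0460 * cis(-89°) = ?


e^1.0460 = 2.8462
cos(-89°) = 0.01745
sin(-89°) = -0.99985
Real = 2.8462*0.01745 = 0.0497
Imag = 2.8462*(-0.99985) = -2.8458

0.0497 - 2.8458i


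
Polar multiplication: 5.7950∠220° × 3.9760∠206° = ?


r = 5.7950 * 3.9760 = 23.0409
theta = 220° + 206° = 426° = 66° (mod 360)

23.0409 cis(66°)


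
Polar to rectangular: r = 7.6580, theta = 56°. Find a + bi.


a = 7.6580*cos(56°) = 7.6580*0.55919 = 4.2823
b = 7.6580*sin(56°) = 7.6580*0.82904 = 6.3488

4.2823 + 6.3488i


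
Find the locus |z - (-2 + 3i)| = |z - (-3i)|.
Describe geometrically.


Equal distances means the locus is the perpendicular bisector of z1 and z2.
Midpoint = ((-2+0)/2, (3+(-3))/2) = (-1.0000, 0)

Perpendicular bisector through (-1.0000, 0)


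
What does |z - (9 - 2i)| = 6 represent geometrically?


|z - z0| = r is a circle with center z0 and radius r.
Center = (9, -2), radius = 6

Circle with center (9, -2) and radius 6


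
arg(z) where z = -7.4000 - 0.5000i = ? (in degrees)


Re = -7.4, Im = -0.5
arg = atan2(-0.5, -7.4) = -176.1345 degrees

arg(z) = -176.1345 degrees


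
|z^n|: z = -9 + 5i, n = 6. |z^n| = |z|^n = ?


|z| = sqrt(81+25) = sqrt(106) = 10.2956
|z^6| = |z|^6 = (sqrt(106))^6 = 106^3 = 1191016

|z^6| = 1191016


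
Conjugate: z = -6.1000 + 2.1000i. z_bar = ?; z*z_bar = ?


z_bar = -6.1000 - 2.1000i
z*z_bar = (-6.1)^2 + 2.1^2 = 37.21 + 4.41 = 41.62

z_bar = -6.1000 - 2.1000i, z*z_bar = 41.62


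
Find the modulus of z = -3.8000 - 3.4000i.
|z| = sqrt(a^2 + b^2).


|z| = sqrt((-3.8)^2 + (-3.4)^2) = sqrt(14.44 + 11.56) = sqrt(26) = 5.0990

|z| = 5.0990


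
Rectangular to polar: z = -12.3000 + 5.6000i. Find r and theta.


r = sqrt(151.29+31.36) = sqrt(182.65) = 13.5148
theta = atan2(5.6, -12.3) = 155.5210 degrees

r = 13.5148, theta = 155.5210 degrees


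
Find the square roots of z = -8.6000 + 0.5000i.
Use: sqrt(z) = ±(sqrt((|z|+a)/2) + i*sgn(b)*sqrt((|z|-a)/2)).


|z| = sqrt(73.96+0.25) = 8.6145
sqrt((|z|+a)/2) = sqrt((8.6145+(-8.6))/2) = sqrt(0.0073) = 0.0852
sqrt((|z|-a)/2) = sqrt((8.6145-(-8.6))/2) = sqrt(8.6073) = 2.9338

±(0.0852 + 2.9338i) i.e. 0.0852 + 2.9338i and -0.0852 - 2.9338i


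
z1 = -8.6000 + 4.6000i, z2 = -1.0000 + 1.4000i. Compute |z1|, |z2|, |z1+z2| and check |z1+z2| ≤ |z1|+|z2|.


|z1| = sqrt((-8.6)^2 + 4.6^2) = sqrt(95.12) = 9.7529
|z2| = sqrt((-1)^2 + 1.4^2) = sqrt(2.96) = 1.7205
z1+z2 = -9.6000 + 6.0000i
|z1+z2| = sqrt(128.16) = 11.3208
|z1|+|z2| = 9.7529 + 1.7205 = 11.4734

|z1+z2| = 11.3208 ≤ |z1|+|z2| = 11.4734 (verified)


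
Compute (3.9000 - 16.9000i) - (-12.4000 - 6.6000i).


Real: 3.9 + 12.4 = 16.3
Imag: -16.9 + 6.6 = -10.3

16.3000 - 10.3000i


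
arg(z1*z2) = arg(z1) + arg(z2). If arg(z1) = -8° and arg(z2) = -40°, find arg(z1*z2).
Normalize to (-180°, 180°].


arg(z1*z2) = -8° - 40° = -48°
Normalized to (-180°, 180°]: -48°

-48°


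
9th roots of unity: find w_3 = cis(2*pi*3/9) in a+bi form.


Angle = 360*3/9 = 120°
a = cos(120°) = -0.5000
b = sin(120°) = 0.8660

-0.5000 + 0.8660i


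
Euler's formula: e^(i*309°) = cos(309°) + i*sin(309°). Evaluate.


cos(309°) = 0.6293
sin(309°) = -0.7771

e^(i*309°) = 0.6293 - 0.7771i


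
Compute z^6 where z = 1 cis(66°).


r^6 = 1^6 = 1
n*theta = 6*66° = 396° = 36° (mod 360)
a = 1*cos(36°) = 0.8090
b = 1*sin(36°) = 0.5878

1 cis(36°) = 0.8090 + 0.5878i


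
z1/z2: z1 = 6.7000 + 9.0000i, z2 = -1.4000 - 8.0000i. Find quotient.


Conjugate of z2 = -1.4000 + 8.0000i
Numerator: (6.7000 + 9.0000i)(-1.4000 + 8.0000i) = -81.3800 + 41.0000i
Denominator: (-1.4)^2 + (-8)^2 = 65.96
Result = (-81.3800 + 41.0000i)/65.96

-1.2338 + 0.6216i


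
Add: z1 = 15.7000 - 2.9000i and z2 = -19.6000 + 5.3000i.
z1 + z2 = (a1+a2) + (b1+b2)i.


Real: 15.7 - 19.6 = -3.9
Imag: -2.9 + 5.3 = 2.4

-3.9000 + 2.4000i


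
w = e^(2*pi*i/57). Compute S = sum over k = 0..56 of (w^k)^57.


The roots are w_k = w^k with w = e^(2*pi*i/57), and (w^k)^57 = (w^57)^k.
So S = 1 + u + u^2 + ... + u^(56) with u = w^57.
57 = 1*57 + 0, so 57 is a multiple of 57 and u = (w^57)^1 = 1.
Every one of the 57 terms equals 1: S = 57

S = 57


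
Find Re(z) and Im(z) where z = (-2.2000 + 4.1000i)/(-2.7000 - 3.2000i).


Multiply by conjugate: (-2.2000 + 4.1000i)(-2.7000 + 3.2000i) / ((-2.7)^2 + (-3.2)^2)
Numerator real = -2.2*(-2.7) + 4.1*(-3.2) = -7.18
Numerator imag = 4.1*(-2.7) - (-2.2)*(-3.2) = -18.11
Denominator = 17.53
Re(z) = -7.18/17.53 = -0.4096
Im(z) = -18.11/17.53 = -1.0331

Re(z) = -0.4096, Im(z) = -1.0331


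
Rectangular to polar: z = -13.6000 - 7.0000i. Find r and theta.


r = sqrt(184.96+49) = sqrt(233.96) = 15.2958
theta = atan2(-7, -13.6) = -152.7649 degrees

r = 15.2958, theta = -152.7649 degrees


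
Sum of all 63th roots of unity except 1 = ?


With w = e^(2*pi*i/63), all 63 of the 63th roots of unity w^0 = 1, w, ..., w^(62) sum to 0: 1 + w + ... + w^(62) = (1 - w^63)/(1 - w) = 0 since w^63 = 1, w ≠ 1.
Removing the root 1: w + w^2 + ... + w^(62) = 0 - 1 = -1

Sum = -1


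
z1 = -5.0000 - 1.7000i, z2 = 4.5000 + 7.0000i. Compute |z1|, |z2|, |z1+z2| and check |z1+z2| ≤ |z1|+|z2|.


|z1| = sqrt((-5)^2 + (-1.7)^2) = sqrt(27.89) = 5.2811
|z2| = sqrt(4.5^2 + 7^2) = sqrt(69.25) = 8.3217
z1+z2 = -0.5000 + 5.3000i
|z1+z2| = sqrt(28.34) = 5.3235
|z1|+|z2| = 5.2811 + 8.3217 = 13.6028

|z1+z2| = 5.3235 ≤ |z1|+|z2| = 13.6028 (verified)


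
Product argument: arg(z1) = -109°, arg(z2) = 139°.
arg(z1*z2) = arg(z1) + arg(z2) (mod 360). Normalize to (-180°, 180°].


arg(z1*z2) = -109° + 139° = 30°
Normalized to (-180°, 180°]: 30°

30°


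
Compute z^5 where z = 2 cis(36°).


r^5 = 2^5 = 32
n*theta = 5*36° = 180° = 180° (mod 360)
a = 32*cos(180°) = -32.0000
b = 32*sin(180°) = 0

32 cis(180°) = -32.0000 + 0i


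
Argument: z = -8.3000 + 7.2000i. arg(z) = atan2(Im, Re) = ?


Re = -8.3, Im = 7.2
arg = atan2(7.2, -8.3) = 139.0593 degrees

arg(z) = 139.0593 degrees


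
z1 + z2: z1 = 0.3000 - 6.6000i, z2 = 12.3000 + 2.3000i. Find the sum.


Real: 0.3 + 12.3 = 12.6
Imag: -6.6 + 2.3 = -4.3

12.6000 - 4.3000i


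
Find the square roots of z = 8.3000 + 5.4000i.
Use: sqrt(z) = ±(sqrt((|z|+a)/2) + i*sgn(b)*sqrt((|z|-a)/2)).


|z| = sqrt(68.89+29.16) = 9.9020
sqrt((|z|+a)/2) = sqrt((9.9020+8.3)/2) = sqrt(9.1010) = 3.0168
sqrt((|z|-a)/2) = sqrt((9.9020-8.3)/2) = sqrt(0.8010) = 0.8950

±(3.0168 + 0.8950i) i.e. 3.0168 + 0.8950i and -3.0168 - 0.8950i


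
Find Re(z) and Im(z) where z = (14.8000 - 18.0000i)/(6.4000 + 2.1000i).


Multiply by conjugate: (14.8000 - 18.0000i)(6.4000 - 2.1000i) / (6.4^2 + 2.1^2)
Numerator real = 14.8*6.4 - (18)*2.1 = 56.92
Numerator imag = -18*6.4 - 14.8*2.1 = -146.28
Denominator = 45.37
Re(z) = 56.92/45.37 = 1.2546
Im(z) = -146.28/45.37 = -3.2242

Re(z) = 1.2546, Im(z) = -3.2242


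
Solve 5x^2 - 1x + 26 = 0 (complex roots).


disc = (-1)^2 - 4*5*26 = 1 - 520 = -519
sqrt(|disc|) = sqrt(519) = 22.7816
Real part = 1/(2*5) = 0.1000
Imag part = 22.7816/(2*5) = 2.2782

0.1000 ± 2.2782i


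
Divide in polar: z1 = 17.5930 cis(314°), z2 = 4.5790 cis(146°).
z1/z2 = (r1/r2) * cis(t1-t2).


r = 17.5930 / 4.5790 = 3.8421
theta = 314° - 146° = 168° = 168° (mod 360)

3.8421 cis(168°)


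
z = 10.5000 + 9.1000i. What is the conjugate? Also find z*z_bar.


z_bar = 10.5000 - 9.1000i
z*z_bar = 10.5^2 + 9.1^2 = 110.25 + 82.81 = 193.06

z_bar = 10.5000 - 9.1000i, z*z_bar = 193.06


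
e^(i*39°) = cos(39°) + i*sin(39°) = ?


cos(39°) = 0.7771
sin(39°) = 0.6293

e^(i*39°) = 0.7771 + 0.6293i


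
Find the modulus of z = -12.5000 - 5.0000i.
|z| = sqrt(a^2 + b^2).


|z| = sqrt((-12.5)^2 + (-5)^2) = sqrt(156.25 + 25) = sqrt(181.25) = 13.4629

|z| = 13.4629


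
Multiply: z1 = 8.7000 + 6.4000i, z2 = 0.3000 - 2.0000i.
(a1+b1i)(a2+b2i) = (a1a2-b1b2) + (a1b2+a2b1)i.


Real = 8.7*0.3 - 6.4*(-2) = 2.61 - (-12.8) = 15.41
Imag = 8.7*(-2) + 0.3*6.4 = -17.4 + 1.92 = -15.48

15.4100 - 15.4800i


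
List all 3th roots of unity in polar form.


The 3th roots of unity are cis(360k/3°) for k=0..2
Angle step = 360/3 = 120°
Primitive root: cis(120°)
Primitive root = -0.5000 + 0.8660i

3 roots at angles: 0°, 120°, 240°


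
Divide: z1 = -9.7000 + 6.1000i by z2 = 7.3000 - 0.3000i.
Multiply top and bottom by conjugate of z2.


Conjugate of z2 = 7.3000 + 0.3000i
Numerator: (-9.7000 + 6.1000i)(7.3000 + 0.3000i) = -72.6400 + 41.6200i
Denominator: 7.3^2 + (-0.3)^2 = 53.38
Result = (-72.6400 + 41.6200i)/53.38

-1.3608 + 0.7797i


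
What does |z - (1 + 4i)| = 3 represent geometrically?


|z - z0| = r is a circle with center z0 and radius r.
Center = (1, 4), radius = 3

Circle with center (1, 4) and radius 3


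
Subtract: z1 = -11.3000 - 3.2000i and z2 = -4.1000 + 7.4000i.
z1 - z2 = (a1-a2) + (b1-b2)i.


Real: -11.3 + 4.1 = -7.2
Imag: -3.2 - 7.4 = -10.6

-7.2000 - 10.6000i


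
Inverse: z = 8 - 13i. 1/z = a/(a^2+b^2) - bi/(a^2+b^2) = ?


|z|^2 = 64+169 = 233
1/z = (8 + 13i)/233

1/z = 0.0343 + 0.0558i


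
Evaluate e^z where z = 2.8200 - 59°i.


e^2.8200 = 16.7769
cos(-59°) = 0.515038
sin(-59°) = -0.857167
Real = 16.7769*0.515038 = 8.6407
Imag = 16.7769*(-0.857167) = -14.3806

8.6407 - 14.3806i


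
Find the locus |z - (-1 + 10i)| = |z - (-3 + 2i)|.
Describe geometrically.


Equal distances means the locus is the perpendicular bisector of z1 and z2.
Midpoint = ((-1+(-3))/2, (10+2)/2) = (-2.0000, 6.0000)

Perpendicular bisector through (-2.0000, 6.0000)


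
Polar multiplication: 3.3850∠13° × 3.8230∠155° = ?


r = 3.3850 * 3.8230 = 12.9409
theta = 13° + 155° = 168° = 168° (mod 360)

12.9409 cis(168°)


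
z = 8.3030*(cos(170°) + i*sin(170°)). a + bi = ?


a = 8.3030*cos(170°) = 8.3030*(-0.98481) = -8.1769
b = 8.3030*sin(170°) = 8.3030*0.17365 = 1.4418

-8.1769 + 1.4418i


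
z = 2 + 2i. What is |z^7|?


|z| = sqrt(4+4) = sqrt(8) = 2.8284
|z^7| = |z|^7 = (sqrt(8))^7 = 8^3 * sqrt(8) = 512*sqrt(8)

|z^7| = 512*sqrt(8) ≈ 1448.1547


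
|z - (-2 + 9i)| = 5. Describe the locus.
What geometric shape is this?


|z - z0| = r is a circle with center z0 and radius r.
Center = (-2, 9), radius = 5

Circle with center (-2, 9) and radius 5


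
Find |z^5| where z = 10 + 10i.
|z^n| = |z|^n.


|z| = sqrt(100+100) = sqrt(200) = 14.1421
|z^5| = |z|^5 = (sqrt(200))^5 = 200^2 * sqrt(200) = 40000*sqrt(200)

|z^5| = 40000*sqrt(200) ≈ 565685.4249


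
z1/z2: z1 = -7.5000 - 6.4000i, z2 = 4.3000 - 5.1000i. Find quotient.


Conjugate of z2 = 4.3000 + 5.1000i
Numerator: (-7.5000 - 6.4000i)(4.3000 + 5.1000i) = 0.3900 - 65.7700i
Denominator: 4.3^2 + (-5.1)^2 = 44.5
Result = (0.3900 - 65.7700i)/44.5

0.0088 - 1.4780i


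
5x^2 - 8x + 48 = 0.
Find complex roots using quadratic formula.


disc = (-8)^2 - 4*5*48 = 64 - 960 = -896
sqrt(|disc|) = sqrt(896) = 29.9333
Real part = 8/(2*5) = 0.8000
Imag part = 29.9333/(2*5) = 2.9933

0.8000 ± 2.9933i


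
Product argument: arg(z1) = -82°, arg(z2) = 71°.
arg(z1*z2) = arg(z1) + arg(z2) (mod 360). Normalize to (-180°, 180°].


arg(z1*z2) = -82° + 71° = -11°
Normalized to (-180°, 180°]: -11°

-11°


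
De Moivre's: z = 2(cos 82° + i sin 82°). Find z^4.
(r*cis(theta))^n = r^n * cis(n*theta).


r^4 = 2^4 = 16
n*theta = 4*82° = 328° = 328° (mod 360)
a = 16*cos(328°) = 13.5688
b = 16*sin(328°) = -8.4787

16 cis(328°) = 13.5688 - 8.4787i


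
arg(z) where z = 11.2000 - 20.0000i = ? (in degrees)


Re = 11.2, Im = -20
arg = atan2(-20, 11.2) = -60.7512 degrees

arg(z) = -60.7512 degrees


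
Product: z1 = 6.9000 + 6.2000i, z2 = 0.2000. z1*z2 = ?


Real = 6.9*0.2 - 6.2*0 = 1.38 - 0 = 1.38
Imag = 6.9*0 + 0.2*6.2 = 0 + 1.24 = 1.24

1.3800 + 1.2400i


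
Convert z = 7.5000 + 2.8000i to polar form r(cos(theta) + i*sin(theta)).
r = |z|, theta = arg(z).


r = sqrt(56.25+7.84) = sqrt(64.09) = 8.0056
theta = atan2(2.8, 7.5) = 20.4723 degrees

r = 8.0056, theta = 20.4723 degrees


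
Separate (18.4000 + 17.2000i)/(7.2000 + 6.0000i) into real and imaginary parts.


Multiply by conjugate: (18.4000 + 17.2000i)(7.2000 - 6.0000i) / (7.2^2 + 6^2)
Numerator real = 18.4*7.2 + 17.2*6 = 235.68
Numerator imag = 17.2*7.2 - 18.4*6 = 13.44
Denominator = 87.84
Re(z) = 235.68/87.84 = 2.6831
Im(z) = 13.44/87.84 = 0.1530

Re(z) = 2.6831, Im(z) = 0.1530


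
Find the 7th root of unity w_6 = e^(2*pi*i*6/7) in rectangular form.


Angle = 360*6/7 = 308.5714°
a = cos(308.5714°) = 0.6235
b = sin(308.5714°) = -0.7818

0.6235 - 0.7818i


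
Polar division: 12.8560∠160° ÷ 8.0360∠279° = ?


r = 12.8560 / 8.0360 = 1.5998
theta = 160° - 279° = -119° = 241° (mod 360)

1.5998 cis(241°)


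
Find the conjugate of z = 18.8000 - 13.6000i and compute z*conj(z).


z_bar = 18.8000 + 13.6000i
z*z_bar = 18.8^2 + (-13.6)^2 = 353.44 + 184.96 = 538.4

z_bar = 18.8000 + 13.6000i, z*z_bar = 538.4


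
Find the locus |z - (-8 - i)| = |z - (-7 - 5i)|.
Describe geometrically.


Equal distances means the locus is the perpendicular bisector of z1 and z2.
Midpoint = ((-8+(-7))/2, (-1+(-5))/2) = (-7.5000, -3.0000)

Perpendicular bisector through (-7.5000, -3.0000)


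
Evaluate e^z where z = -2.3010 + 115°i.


e^-2.3010 = 0.1002
cos(115°) = -0.4226
sin(115°) = 0.9063
Real = 0.1002*(-0.4226) = -0.0423
Imag = 0.1002*0.9063 = 0.0908

-0.0423 + 0.0908i


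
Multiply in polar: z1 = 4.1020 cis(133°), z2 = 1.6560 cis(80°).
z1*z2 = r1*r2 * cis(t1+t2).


r = 4.1020 * 1.6560 = 6.7929
theta = 133° + 80° = 213° = 213° (mod 360)

6.7929 cis(213°)


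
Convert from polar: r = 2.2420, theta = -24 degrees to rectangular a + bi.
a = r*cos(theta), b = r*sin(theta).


a = 2.2420*cos(-24°) = 2.2420*0.91355 = 2.0482
b = 2.2420*sin(-24°) = 2.2420*(-0.40674) = -0.9119

2.0482 - 0.9119i


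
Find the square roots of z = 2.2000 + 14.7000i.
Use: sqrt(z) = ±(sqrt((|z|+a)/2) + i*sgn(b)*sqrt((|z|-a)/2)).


|z| = sqrt(4.84+216.09) = 14.8637
sqrt((|z|+a)/2) = sqrt((14.8637+2.2)/2) = sqrt(8.5319) = 2.9209
sqrt((|z|-a)/2) = sqrt((14.8637-2.2)/2) = sqrt(6.3319) = 2.5163

±(2.9209 + 2.5163i) i.e. 2.9209 + 2.5163i and -2.9209 - 2.5163i


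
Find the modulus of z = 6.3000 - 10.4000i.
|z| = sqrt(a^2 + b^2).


|z| = sqrt(6.3^2 + (-10.4)^2) = sqrt(39.69 + 108.16) = sqrt(147.85) = 12.1594

|z| = 12.1594


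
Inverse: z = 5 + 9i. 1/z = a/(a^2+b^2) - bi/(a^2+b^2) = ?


|z|^2 = 25+81 = 106
1/z = (5 - 9i)/106

1/z = 0.0472 - 0.0849i


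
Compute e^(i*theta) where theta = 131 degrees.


cos(131°) = -0.6561
sin(131°) = 0.7547

e^(i*131°) = -0.6561 + 0.7547i


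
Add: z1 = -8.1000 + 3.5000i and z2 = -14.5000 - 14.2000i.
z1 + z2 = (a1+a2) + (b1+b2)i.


Real: -8.1 - 14.5 = -22.6
Imag: 3.5 - 14.2 = -10.7

-22.6000 - 10.7000i


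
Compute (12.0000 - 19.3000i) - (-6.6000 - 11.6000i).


Real: 12 + 6.6 = 18.6
Imag: -19.3 + 11.6 = -7.7

18.6000 - 7.7000i


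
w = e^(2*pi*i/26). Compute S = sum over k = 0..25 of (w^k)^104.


The roots are w_k = w^k with w = e^(2*pi*i/26), and (w^k)^104 = (w^104)^k.
So S = 1 + u + u^2 + ... + u^(25) with u = w^104.
104 = 4*26 + 0, so 104 is a multiple of 26 and u = (w^26)^4 = 1.
Every one of the 26 terms equals 1: S = 26

S = 26


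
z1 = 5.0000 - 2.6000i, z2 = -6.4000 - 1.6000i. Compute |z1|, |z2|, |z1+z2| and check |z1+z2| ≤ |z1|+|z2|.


|z1| = sqrt(5^2 + (-2.6)^2) = sqrt(31.76) = 5.6356
|z2| = sqrt((-6.4)^2 + (-1.6)^2) = sqrt(43.52) = 6.5970
z1+z2 = -1.4000 - 4.2000i
|z1+z2| = sqrt(19.6) = 4.4272
|z1|+|z2| = 5.6356 + 6.5970 = 12.2326

|z1+z2| = 4.4272 ≤ |z1|+|z2| = 12.2326 (verified)


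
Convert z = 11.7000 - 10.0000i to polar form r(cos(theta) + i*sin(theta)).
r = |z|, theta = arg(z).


r = sqrt(136.89+100) = sqrt(236.89) = 15.3912
theta = atan2(-10, 11.7) = -40.5205 degrees

r = 15.3912, theta = -40.5205 degrees


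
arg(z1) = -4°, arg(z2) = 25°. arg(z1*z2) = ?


arg(z1*z2) = -4° + 25° = 21°
Normalized to (-180°, 180°]: 21°

21°


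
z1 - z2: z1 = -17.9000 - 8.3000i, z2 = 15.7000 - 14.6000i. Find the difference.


Real: -17.9 - 15.7 = -33.6
Imag: -8.3 + 14.6 = 6.3

-33.6000 + 6.3000i


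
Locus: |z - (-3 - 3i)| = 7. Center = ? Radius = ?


|z - z0| = r is a circle with center z0 and radius r.
Center = (-3, -3), radius = 7

Circle with center (-3, -3) and radius 7


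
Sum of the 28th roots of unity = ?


The sum of all 28th roots of unity is 0.
Geometric series: (1 - w^28)/(1 - w) = (1-1)/(1-w) = 0 since w^28 = 1, w ≠ 1.
Alternatively: coefficient of z^27 in z^28 - 1 is 0.

0


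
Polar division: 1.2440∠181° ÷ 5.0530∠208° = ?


r = 1.2440 / 5.0530 = 0.2462
theta = 181° - 208° = -27° = 333° (mod 360)

0.2462 cis(333°)


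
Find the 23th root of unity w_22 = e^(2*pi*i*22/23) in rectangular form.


Angle = 360*22/23 = 344.3478°
a = cos(344.3478°) = 0.9629
b = sin(344.3478°) = -0.2698

0.9629 - 0.2698i


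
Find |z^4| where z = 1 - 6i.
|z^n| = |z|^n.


|z| = sqrt(1+36) = sqrt(37) = 6.0828
|z^4| = |z|^4 = (sqrt(37))^4 = 37^2 = 1369

|z^4| = 1369


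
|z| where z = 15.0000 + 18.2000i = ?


|z| = sqrt(15^2 + 18.2^2) = sqrt(225 + 331.24) = sqrt(556.24) = 23.5847

|z| = 23.5847


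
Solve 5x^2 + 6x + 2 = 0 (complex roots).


disc = 6^2 - 4*5*2 = 36 - 40 = -4
sqrt(|disc|) = sqrt(4) = 2.0000
Real part = -6/(2*5) = -0.6000
Imag part = 2.0000/(2*5) = 0.2000

-0.6000 ± 0.2000i


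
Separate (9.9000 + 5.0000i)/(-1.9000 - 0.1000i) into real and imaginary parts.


Multiply by conjugate: (9.9000 + 5.0000i)(-1.9000 + 0.1000i) / ((-1.9)^2 + (-0.1)^2)
Numerator real = 9.9*(-1.9) + 5*(-0.1) = -19.31
Numerator imag = 5*(-1.9) - 9.9*(-0.1) = -8.51
Denominator = 3.62
Re(z) = -19.31/3.62 = -5.3343
Im(z) = -8.51/3.62 = -2.3508

Re(z) = -5.3343, Im(z) = -2.3508


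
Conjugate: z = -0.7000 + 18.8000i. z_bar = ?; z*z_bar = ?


z_bar = -0.7000 - 18.8000i
z*z_bar = (-0.7)^2 + 18.8^2 = 0.49 + 353.44 = 353.93

z_bar = -0.7000 - 18.8000i, z*z_bar = 353.93


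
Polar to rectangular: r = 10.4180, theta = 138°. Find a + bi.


a = 10.4180*cos(138°) = 10.4180*(-0.743145) = -7.7421
b = 10.4180*sin(138°) = 10.4180*0.66913 = 6.9710

-7.7421 + 6.9710i


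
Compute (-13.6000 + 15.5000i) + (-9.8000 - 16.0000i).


Real: -13.6 - 9.8 = -23.4
Imag: 15.5 - 16 = -0.5

-23.4000 - 0.5000i


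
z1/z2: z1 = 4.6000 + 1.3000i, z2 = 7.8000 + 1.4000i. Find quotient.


Conjugate of z2 = 7.8000 - 1.4000i
Numerator: (4.6000 + 1.3000i)(7.8000 - 1.4000i) = 37.7000 + 3.7000i
Denominator: 7.8^2 + 1.4^2 = 62.8
Result = (37.7000 + 3.7000i)/62.8

0.6003 + 0.0589i


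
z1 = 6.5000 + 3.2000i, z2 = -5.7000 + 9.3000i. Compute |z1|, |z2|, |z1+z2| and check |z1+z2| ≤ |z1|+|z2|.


|z1| = sqrt(6.5^2 + 3.2^2) = sqrt(52.49) = 7.2450
|z2| = sqrt((-5.7)^2 + 9.3^2) = sqrt(118.98) = 10.9078
z1+z2 = 0.8000 + 12.5000i
|z1+z2| = sqrt(156.89) = 12.5256
|z1|+|z2| = 7.2450 + 10.9078 = 18.1528

|z1+z2| = 12.5256 ≤ |z1|+|z2| = 18.1528 (verified)


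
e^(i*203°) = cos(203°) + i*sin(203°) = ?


cos(203°) = -0.9205
sin(203°) = -0.3907

e^(i*203°) = -0.9205 - 0.3907i


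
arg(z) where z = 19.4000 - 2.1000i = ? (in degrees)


Re = 19.4, Im = -2.1
arg = atan2(-2.1, 19.4) = -6.1781 degrees

arg(z) = -6.1781 degrees


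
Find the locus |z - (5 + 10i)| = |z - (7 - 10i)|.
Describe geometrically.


Equal distances means the locus is the perpendicular bisector of z1 and z2.
Midpoint = ((5+7)/2, (10+(-10))/2) = (6.0000, 0)

Perpendicular bisector through (6.0000, 0)


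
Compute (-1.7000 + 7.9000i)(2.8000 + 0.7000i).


Real = -1.7*2.8 - 7.9*0.7 = -4.76 - 5.53 = -10.29
Imag = -1.7*0.7 + 2.8*7.9 = -1.19 + 22.12 = 20.93

-10.2900 + 20.9300i


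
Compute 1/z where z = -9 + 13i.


|z|^2 = 81+169 = 250
1/z = (-9 - 13i)/250

1/z = -0.0360 - 0.0520i


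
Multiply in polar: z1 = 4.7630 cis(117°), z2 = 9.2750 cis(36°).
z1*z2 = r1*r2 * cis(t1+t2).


r = 4.7630 * 9.2750 = 44.1768
theta = 117° + 36° = 153° = 153° (mod 360)

44.1768 cis(153°)


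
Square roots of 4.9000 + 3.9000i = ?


|z| = sqrt(24.01+15.21) = 6.2626
sqrt((|z|+a)/2) = sqrt((6.2626+4.9)/2) = sqrt(5.5813) = 2.3625
sqrt((|z|-a)/2) = sqrt((6.2626-4.9)/2) = sqrt(0.6813) = 0.8254

±(2.3625 + 0.8254i) i.e. 2.3625 + 0.8254i and -2.3625 - 0.8254i


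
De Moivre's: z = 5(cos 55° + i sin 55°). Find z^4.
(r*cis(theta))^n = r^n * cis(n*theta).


r^4 = 5^4 = 625
n*theta = 4*55° = 220° = 220° (mod 360)
a = 625*cos(220°) = -478.7778
b = 625*sin(220°) = -401.7423

625 cis(220°) = -478.7778 - 401.7423i


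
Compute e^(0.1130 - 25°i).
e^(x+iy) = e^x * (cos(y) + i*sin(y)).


e^0.1130 = 1.1196
cos(-25°) = 0.9063
sin(-25°) = -0.42262
Real = 1.1196*0.9063 = 1.0147
Imag = 1.1196*(-0.42262) = -0.4732

1.0147 - 0.4732i


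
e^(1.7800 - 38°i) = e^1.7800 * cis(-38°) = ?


e^1.7800 = 5.9299
cos(-38°) = 0.788
sin(-38°) = -0.61566
Real = 5.9299*0.788 = 4.6728
Imag = 5.9299*(-0.61566) = -3.6508

4.6728 - 3.6508i


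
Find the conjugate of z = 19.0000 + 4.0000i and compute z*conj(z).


z_bar = 19.0000 - 4.0000i
z*z_bar = 19^2 + 4^2 = 361 + 16 = 377

z_bar = 19.0000 - 4.0000i, z*z_bar = 377


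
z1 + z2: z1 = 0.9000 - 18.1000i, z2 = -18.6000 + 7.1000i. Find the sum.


Real: 0.9 - 18.6 = -17.7
Imag: -18.1 + 7.1 = -11

-17.7000 - 11.0000i


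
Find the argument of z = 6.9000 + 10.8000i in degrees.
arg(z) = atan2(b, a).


Re = 6.9, Im = 10.8
arg = atan2(10.8, 6.9) = 57.4259 degrees

arg(z) = 57.4259 degrees


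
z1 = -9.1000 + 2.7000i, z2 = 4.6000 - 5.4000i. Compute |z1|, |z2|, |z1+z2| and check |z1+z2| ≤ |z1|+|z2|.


|z1| = sqrt((-9.1)^2 + 2.7^2) = sqrt(90.1) = 9.4921
|z2| = sqrt(4.6^2 + (-5.4)^2) = sqrt(50.32) = 7.0937
z1+z2 = -4.5000 - 2.7000i
|z1+z2| = sqrt(27.54) = 5.2479
|z1|+|z2| = 9.4921 + 7.0937 = 16.5858

|z1+z2| = 5.2479 ≤ |z1|+|z2| = 16.5858 (verified)


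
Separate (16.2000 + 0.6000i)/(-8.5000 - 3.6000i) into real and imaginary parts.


Multiply by conjugate: (16.2000 + 0.6000i)(-8.5000 + 3.6000i) / ((-8.5)^2 + (-3.6)^2)
Numerator real = 16.2*(-8.5) + 0.6*(-3.6) = -139.86
Numerator imag = 0.6*(-8.5) - 16.2*(-3.6) = 53.22
Denominator = 85.21
Re(z) = -139.86/85.21 = -1.6414
Im(z) = 53.22/85.21 = 0.6246

Re(z) = -1.6414, Im(z) = 0.6246


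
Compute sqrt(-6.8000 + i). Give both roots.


|z| = sqrt(46.24+1) = 6.8731
sqrt((|z|+a)/2) = sqrt((6.8731+(-6.8))/2) = sqrt(0.0366) = 0.1912
sqrt((|z|-a)/2) = sqrt((6.8731-(-6.8))/2) = sqrt(6.8366) = 2.6147

±(0.1912 + 2.6147i) i.e. 0.1912 + 2.6147i and -0.1912 - 2.6147i


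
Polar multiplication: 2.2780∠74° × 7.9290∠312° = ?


r = 2.2780 * 7.9290 = 18.0623
theta = 74° + 312° = 386° = 26° (mod 360)

18.0623 cis(26°)


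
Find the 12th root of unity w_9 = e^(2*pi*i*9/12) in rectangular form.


Angle = 360*9/12 = 270°
a = cos(270°) = 0
b = sin(270°) = -1.0000

0 - 1.0000i


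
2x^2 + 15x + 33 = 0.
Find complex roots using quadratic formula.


disc = 15^2 - 4*2*33 = 225 - 264 = -39
sqrt(|disc|) = sqrt(39) = 6.2450
Real part = -15/(2*2) = -3.7500
Imag part = 6.2450/(2*2) = 1.5612

-3.7500 ± 1.5612i


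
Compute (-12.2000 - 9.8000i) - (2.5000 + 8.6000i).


Real: -12.2 - 2.5 = -14.7
Imag: -9.8 - 8.6 = -18.4

-14.7000 - 18.4000i


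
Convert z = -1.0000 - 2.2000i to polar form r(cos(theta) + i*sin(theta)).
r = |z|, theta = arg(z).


r = sqrt(1+4.84) = sqrt(5.84) = 2.4166
theta = atan2(-2.2, -1) = -114.4440 degrees

r = 2.4166, theta = -114.4440 degrees


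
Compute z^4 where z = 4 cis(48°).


r^4 = 4^4 = 256
n*theta = 4*48° = 192° = 192° (mod 360)
a = 256*cos(192°) = -250.4058
b = 256*sin(192°) = -53.2254

256 cis(192°) = -250.4058 - 53.2254i


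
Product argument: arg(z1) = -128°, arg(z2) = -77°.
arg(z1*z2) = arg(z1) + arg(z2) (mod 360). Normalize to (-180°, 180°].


arg(z1*z2) = -128° - 77° = -205°
Normalized to (-180°, 180°]: 155°

155°


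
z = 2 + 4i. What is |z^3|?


|z| = sqrt(4+16) = sqrt(20) = 4.4721
|z^3| = |z|^3 = (sqrt(20))^3 = 20*sqrt(20)

|z^3| = 20*sqrt(20) ≈ 89.4427


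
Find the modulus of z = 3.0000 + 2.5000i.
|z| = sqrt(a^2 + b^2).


|z| = sqrt(3^2 + 2.5^2) = sqrt(9 + 6.25) = sqrt(15.25) = 3.9051

|z| = 3.9051


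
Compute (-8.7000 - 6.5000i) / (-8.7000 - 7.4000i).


Conjugate of z2 = -8.7000 + 7.4000i
Numerator: (-8.7000 - 6.5000i)(-8.7000 + 7.4000i) = 123.7900 - 7.8300i
Denominator: (-8.7)^2 + (-7.4)^2 = 130.45
Result = (123.7900 - 7.8300i)/130.45

0.9489 - 0.0600i


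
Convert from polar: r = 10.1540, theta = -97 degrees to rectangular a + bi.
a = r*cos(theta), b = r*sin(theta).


a = 10.1540*cos(-97°) = 10.1540*(-0.12187) = -1.2375
b = 10.1540*sin(-97°) = 10.1540*(-0.992546) = -10.0783

-1.2375 - 10.0783i


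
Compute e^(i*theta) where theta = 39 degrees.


cos(39°) = 0.7771
sin(39°) = 0.6293

e^(i*39°) = 0.7771 + 0.6293i


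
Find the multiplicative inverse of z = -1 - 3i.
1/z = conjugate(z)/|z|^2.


|z|^2 = 1+9 = 10
1/z = (-1 + 3i)/10

1/z = -0.1000 + 0.3000i


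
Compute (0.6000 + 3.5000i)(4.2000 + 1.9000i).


Real = 0.6*4.2 - 3.5*1.9 = 2.52 - 6.65 = -4.13
Imag = 0.6*1.9 + 4.2*3.5 = 1.14 + 14.7 = 15.84

-4.1300 + 15.8400i


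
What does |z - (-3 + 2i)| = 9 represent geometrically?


|z - z0| = r is a circle with center z0 and radius r.
Center = (-3, 2), radius = 9

Circle with center (-3, 2) and radius 9


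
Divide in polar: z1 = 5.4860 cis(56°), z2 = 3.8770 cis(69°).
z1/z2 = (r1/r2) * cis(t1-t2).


r = 5.4860 / 3.8770 = 1.4150
theta = 56° - 69° = -13° = 347° (mod 360)

1.4150 cis(347°)


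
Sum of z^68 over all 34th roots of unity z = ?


The roots are w_k = w^k with w = e^(2*pi*i/34), and (w^k)^68 = (w^68)^k.
So S = 1 + u + u^2 + ... + u^(33) with u = w^68.
68 = 2*34 + 0, so 68 is a multiple of 34 and u = (w^34)^2 = 1.
Every one of the 34 terms equals 1: S = 34

S = 34


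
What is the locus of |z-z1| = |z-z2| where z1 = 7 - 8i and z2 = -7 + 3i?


Equal distances means the locus is the perpendicular bisector of z1 and z2.
Midpoint = ((7+(-7))/2, (-8+3)/2) = (0, -2.5000)

Perpendicular bisector through (0, -2.5000)


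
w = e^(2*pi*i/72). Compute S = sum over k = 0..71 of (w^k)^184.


The roots are w_k = w^k with w = e^(2*pi*i/72), and (w^k)^184 = (w^184)^k.
So S = 1 + u + u^2 + ... + u^(71) with u = w^184.
184 = 2*72 + 40, so 184 is not a multiple of 72: u = (w^72)^2 * w^40 = w^40 ≠ 1 (w is a primitive 72th root), while u^72 = (w^72)^184 = 1.
Geometric series: S = (1 - u^72)/(1 - u) = (1 - 1)/(1 - u) = 0

S = 0


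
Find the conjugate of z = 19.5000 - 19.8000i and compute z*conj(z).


z_bar = 19.5000 + 19.8000i
z*z_bar = 19.5^2 + (-19.8)^2 = 380.25 + 392.04 = 772.29

z_bar = 19.5000 + 19.8000i, z*z_bar = 772.29


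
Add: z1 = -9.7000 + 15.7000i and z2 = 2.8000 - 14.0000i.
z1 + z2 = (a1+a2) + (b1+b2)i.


Real: -9.7 + 2.8 = -6.9
Imag: 15.7 - 14 = 1.7

-6.9000 + 1.7000i


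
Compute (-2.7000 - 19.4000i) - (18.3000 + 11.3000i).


Real: -2.7 - 18.3 = -21
Imag: -19.4 - 11.3 = -30.7

-21.0000 - 30.7000i


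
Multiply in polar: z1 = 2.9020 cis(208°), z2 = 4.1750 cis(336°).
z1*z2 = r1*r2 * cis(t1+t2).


r = 2.9020 * 4.1750 = 12.1159
theta = 208° + 336° = 544° = 184° (mod 360)

12.1159 cis(184°)


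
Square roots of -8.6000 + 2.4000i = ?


|z| = sqrt(73.96+5.76) = 8.9286
sqrt((|z|+a)/2) = sqrt((8.9286+(-8.6))/2) = sqrt(0.1643) = 0.4053
sqrt((|z|-a)/2) = sqrt((8.9286-(-8.6))/2) = sqrt(8.7643) = 2.9605

±(0.4053 + 2.9605i) i.e. 0.4053 + 2.9605i and -0.4053 - 2.9605i


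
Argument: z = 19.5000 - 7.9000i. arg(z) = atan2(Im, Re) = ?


Re = 19.5, Im = -7.9
arg = atan2(-7.9, 19.5) = -22.0543 degrees

arg(z) = -22.0543 degrees


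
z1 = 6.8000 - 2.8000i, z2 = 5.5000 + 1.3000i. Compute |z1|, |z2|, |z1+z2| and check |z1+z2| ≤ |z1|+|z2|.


|z1| = sqrt(6.8^2 + (-2.8)^2) = sqrt(54.08) = 7.3539
|z2| = sqrt(5.5^2 + 1.3^2) = sqrt(31.94) = 5.6515
z1+z2 = 12.3000 - 1.5000i
|z1+z2| = sqrt(153.54) = 12.3911
|z1|+|z2| = 7.3539 + 5.6515 = 13.0054

|z1+z2| = 12.3911 ≤ |z1|+|z2| = 13.0054 (verified)


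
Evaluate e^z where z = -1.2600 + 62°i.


e^-1.2600 = 0.2837
cos(62°) = 0.4695
sin(62°) = 0.8829
Real = 0.2837*0.4695 = 0.1332
Imag = 0.2837*0.8829 = 0.2505

0.1332 + 0.2505i


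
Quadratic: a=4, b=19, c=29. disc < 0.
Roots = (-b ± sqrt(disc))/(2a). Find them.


disc = 19^2 - 4*4*29 = 361 - 464 = -103
sqrt(|disc|) = sqrt(103) = 10.1489
Real part = -19/(2*4) = -2.3750
Imag part = 10.1489/(2*4) = 1.2686

-2.3750 ± 1.2686i


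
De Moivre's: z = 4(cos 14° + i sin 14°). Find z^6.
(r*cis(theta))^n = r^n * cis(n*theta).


r^6 = 4^6 = 4096
n*theta = 6*14° = 84° = 84° (mod 360)
a = 4096*cos(84°) = 428.1486
b = 4096*sin(84°) = 4073.5617

4096 cis(84°) = 428.1486 + 4073.5617i


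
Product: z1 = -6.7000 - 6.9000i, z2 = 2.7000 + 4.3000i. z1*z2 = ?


Real = -6.7*2.7 - (-6.9)*4.3 = -18.09 - (-29.67) = 11.58
Imag = -6.7*4.3 + 2.7*(-6.9) = -28.81 - (18.63) = -47.44

11.5800 - 47.4400i


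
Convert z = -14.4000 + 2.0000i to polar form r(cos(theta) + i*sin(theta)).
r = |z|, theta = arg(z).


r = sqrt(207.36+4) = sqrt(211.36) = 14.5382
theta = atan2(2, -14.4) = 172.0928 degrees

r = 14.5382, theta = 172.0928 degrees


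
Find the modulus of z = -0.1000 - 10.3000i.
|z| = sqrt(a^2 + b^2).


|z| = sqrt((-0.1)^2 + (-10.3)^2) = sqrt(0.01 + 106.09) = sqrt(106.1) = 10.3005

|z| = 10.3005


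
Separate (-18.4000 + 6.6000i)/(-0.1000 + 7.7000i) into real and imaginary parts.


Multiply by conjugate: (-18.4000 + 6.6000i)(-0.1000 - 7.7000i) / ((-0.1)^2 + 7.7^2)
Numerator real = -18.4*(-0.1) + 6.6*7.7 = 52.66
Numerator imag = 6.6*(-0.1) - (-18.4)*7.7 = 141.02
Denominator = 59.3
Re(z) = 52.66/59.3 = 0.8880
Im(z) = 141.02/59.3 = 2.3781

Re(z) = 0.8880, Im(z) = 2.3781


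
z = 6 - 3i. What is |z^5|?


|z| = sqrt(36+9) = sqrt(45) = 6.7082
|z^5| = |z|^5 = (sqrt(45))^5 = 45^2 * sqrt(45) = 2025*sqrt(45)

|z^5| = 2025*sqrt(45) ≈ 13584.1130


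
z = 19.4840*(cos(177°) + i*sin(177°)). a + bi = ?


a = 19.4840*cos(177°) = 19.4840*(-0.99863) = -19.4573
b = 19.4840*sin(177°) = 19.4840*0.052336 = 1.0197

-19.4573 + 1.0197i


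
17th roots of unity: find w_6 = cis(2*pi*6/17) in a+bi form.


Angle = 360*6/17 = 127.0588°
a = cos(127.0588°) = -0.6026
b = sin(127.0588°) = 0.7980

-0.6026 + 0.7980i


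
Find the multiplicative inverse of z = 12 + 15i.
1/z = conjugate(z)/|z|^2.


|z|^2 = 144+225 = 369
1/z = (12 - 15i)/369

1/z = 0.0325 - 0.0407i


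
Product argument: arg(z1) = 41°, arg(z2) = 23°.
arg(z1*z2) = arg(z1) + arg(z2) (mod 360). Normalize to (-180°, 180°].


arg(z1*z2) = 41° + 23° = 64°
Normalized to (-180°, 180°]: 64°

64°


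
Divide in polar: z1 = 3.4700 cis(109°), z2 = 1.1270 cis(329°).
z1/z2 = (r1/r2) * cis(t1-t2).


r = 3.4700 / 1.1270 = 3.0790
theta = 109° - 329° = -220° = 140° (mod 360)

3.0790 cis(140°)


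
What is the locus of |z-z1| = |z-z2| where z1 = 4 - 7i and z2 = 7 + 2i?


Equal distances means the locus is the perpendicular bisector of z1 and z2.
Midpoint = ((4+7)/2, (-7+2)/2) = (5.5000, -2.5000)

Perpendicular bisector through (5.5000, -2.5000)


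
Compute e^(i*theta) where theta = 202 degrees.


cos(202°) = -0.9272
sin(202°) = -0.3746

e^(i*202°) = -0.9272 - 0.3746i


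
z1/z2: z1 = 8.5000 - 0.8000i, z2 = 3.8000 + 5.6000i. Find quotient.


Conjugate of z2 = 3.8000 - 5.6000i
Numerator: (8.5000 - 0.8000i)(3.8000 - 5.6000i) = 27.8200 - 50.6400i
Denominator: 3.8^2 + 5.6^2 = 45.8
Result = (27.8200 - 50.6400i)/45.8

0.6074 - 1.1057i


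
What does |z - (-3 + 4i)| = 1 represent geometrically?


|z - z0| = r is a circle with center z0 and radius r.
Center = (-3, 4), radius = 1

Circle with center (-3, 4) and radius 1


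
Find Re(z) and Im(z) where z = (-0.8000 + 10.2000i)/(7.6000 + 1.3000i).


Multiply by conjugate: (-0.8000 + 10.2000i)(7.6000 - 1.3000i) / (7.6^2 + 1.3^2)
Numerator real = -0.8*7.6 + 10.2*1.3 = 7.18
Numerator imag = 10.2*7.6 - (-0.8)*1.3 = 78.56
Denominator = 59.45
Re(z) = 7.18/59.45 = 0.1208
Im(z) = 78.56/59.45 = 1.3214

Re(z) = 0.1208, Im(z) = 1.3214


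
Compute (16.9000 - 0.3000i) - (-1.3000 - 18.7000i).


Real: 16.9 + 1.3 = 18.2
Imag: -0.3 + 18.7 = 18.4

18.2000 + 18.4000i


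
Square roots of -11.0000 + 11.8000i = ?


|z| = sqrt(121+139.24) = 16.1320
sqrt((|z|+a)/2) = sqrt((16.1320+(-11))/2) = sqrt(2.5660) = 1.6019
sqrt((|z|-a)/2) = sqrt((16.1320-(-11))/2) = sqrt(13.5660) = 3.6832

±(1.6019 + 3.6832i) i.e. 1.6019 + 3.6832i and -1.6019 - 3.6832i


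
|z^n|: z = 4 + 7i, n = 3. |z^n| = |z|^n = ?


|z| = sqrt(16+49) = sqrt(65) = 8.0623
|z^3| = |z|^3 = (sqrt(65))^3 = 65*sqrt(65)

|z^3| = 65*sqrt(65) ≈ 524.0468


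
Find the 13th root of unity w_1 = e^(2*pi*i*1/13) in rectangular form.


Angle = 360*1/13 = 27.6923°
a = cos(27.6923°) = 0.8855
b = sin(27.6923°) = 0.4647

0.8855 + 0.4647i


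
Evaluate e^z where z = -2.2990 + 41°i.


e^-2.2990 = 0.10036
cos(41°) = 0.7547
sin(41°) = 0.6561
Real = 0.10036*0.7547 = 0.0757
Imag = 0.10036*0.6561 = 0.0658

0.0757 + 0.0658i


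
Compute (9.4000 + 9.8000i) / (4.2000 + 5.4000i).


Conjugate of z2 = 4.2000 - 5.4000i
Numerator: (9.4000 + 9.8000i)(4.2000 - 5.4000i) = 92.4000 - 9.6000i
Denominator: 4.2^2 + 5.4^2 = 46.8
Result = (92.4000 - 9.6000i)/46.8

1.9744 - 0.2051i


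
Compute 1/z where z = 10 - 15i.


|z|^2 = 100+225 = 325
1/z = (10 + 15i)/325

1/z = 0.0308 + 0.0462i


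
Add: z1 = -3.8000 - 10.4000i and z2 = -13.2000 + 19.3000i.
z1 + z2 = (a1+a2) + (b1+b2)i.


Real: -3.8 - 13.2 = -17
Imag: -10.4 + 19.3 = 8.9

-17.0000 + 8.9000i


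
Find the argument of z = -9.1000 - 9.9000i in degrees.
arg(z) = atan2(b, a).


Re = -9.1, Im = -9.9
arg = atan2(-9.9, -9.1) = -132.5890 degrees

arg(z) = -132.5890 degrees


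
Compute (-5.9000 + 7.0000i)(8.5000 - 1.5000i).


Real = -5.9*8.5 - 7*(-1.5) = -50.15 - (-10.5) = -39.65
Imag = -5.9*(-1.5) + 8.5*7 = 8.85 + 59.5 = 68.35

-39.6500 + 68.3500i


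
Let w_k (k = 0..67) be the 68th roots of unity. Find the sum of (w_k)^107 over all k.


The roots are w_k = w^k with w = e^(2*pi*i/68), and (w^k)^107 = (w^107)^k.
So S = 1 + u + u^2 + ... + u^(67) with u = w^107.
107 = 1*68 + 39, so 107 is not a multiple of 68: u = (w^68)^1 * w^39 = w^39 ≠ 1 (w is a primitive 68th root), while u^68 = (w^68)^107 = 1.
Geometric series: S = (1 - u^68)/(1 - u) = (1 - 1)/(1 - u) = 0

S = 0


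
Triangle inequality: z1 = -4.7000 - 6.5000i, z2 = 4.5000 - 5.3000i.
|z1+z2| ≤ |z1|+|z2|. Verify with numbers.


|z1| = sqrt((-4.7)^2 + (-6.5)^2) = sqrt(64.34) = 8.0212
|z2| = sqrt(4.5^2 + (-5.3)^2) = sqrt(48.34) = 6.9527
z1+z2 = -0.2000 - 11.8000i
|z1+z2| = sqrt(139.28) = 11.8017
|z1|+|z2| = 8.0212 + 6.9527 = 14.9739

|z1+z2| = 11.8017 ≤ |z1|+|z2| = 14.9739 (verified)


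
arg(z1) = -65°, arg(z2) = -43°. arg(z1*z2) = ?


arg(z1*z2) = -65° - 43° = -108°
Normalized to (-180°, 180°]: -108°

-108°


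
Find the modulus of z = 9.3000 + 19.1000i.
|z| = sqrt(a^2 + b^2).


|z| = sqrt(9.3^2 + 19.1^2) = sqrt(86.49 + 364.81) = sqrt(451.3) = 21.2438

|z| = 21.2438


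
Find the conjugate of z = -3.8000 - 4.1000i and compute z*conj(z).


z_bar = -3.8000 + 4.1000i
z*z_bar = (-3.8)^2 + (-4.1)^2 = 14.44 + 16.81 = 31.25

z_bar = -3.8000 + 4.1000i, z*z_bar = 31.25


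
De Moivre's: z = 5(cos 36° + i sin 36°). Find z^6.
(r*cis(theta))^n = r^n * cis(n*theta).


r^6 = 5^6 = 15625
n*theta = 6*36° = 216° = 216° (mod 360)
a = 15625*cos(216°) = -12640.8905
b = 15625*sin(216°) = -9184.1446

15625 cis(216°) = -12640.8905 - 9184.1446i


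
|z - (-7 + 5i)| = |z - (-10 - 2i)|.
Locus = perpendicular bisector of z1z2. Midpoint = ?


Equal distances means the locus is the perpendicular bisector of z1 and z2.
Midpoint = ((-7+(-10))/2, (5+(-2))/2) = (-8.5000, 1.5000)

Perpendicular bisector through (-8.5000, 1.5000)


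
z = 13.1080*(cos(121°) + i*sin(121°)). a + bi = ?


a = 13.1080*cos(121°) = 13.1080*(-0.51504) = -6.7511
b = 13.1080*sin(121°) = 13.1080*0.857167 = 11.2357

-6.7511 + 11.2357i


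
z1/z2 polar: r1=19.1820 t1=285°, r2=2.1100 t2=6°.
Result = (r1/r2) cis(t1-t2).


r = 19.1820 / 2.1100 = 9.0910
theta = 285° - 6° = 279° = 279° (mod 360)

9.0910 cis(279°)


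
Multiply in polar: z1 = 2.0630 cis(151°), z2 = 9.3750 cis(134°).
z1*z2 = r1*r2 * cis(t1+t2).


r = 2.0630 * 9.3750 = 19.3406
theta = 151° + 134° = 285° = 285° (mod 360)

19.3406 cis(285°)


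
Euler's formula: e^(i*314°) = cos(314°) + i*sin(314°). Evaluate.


cos(314°) = 0.6947
sin(314°) = -0.7193

e^(i*314°) = 0.6947 - 0.7193i


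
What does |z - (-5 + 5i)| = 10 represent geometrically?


|z - z0| = r is a circle with center z0 and radius r.
Center = (-5, 5), radius = 10

Circle with center (-5, 5) and radius 10


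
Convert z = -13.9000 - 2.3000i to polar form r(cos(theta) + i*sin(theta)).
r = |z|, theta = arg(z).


r = sqrt(193.21+5.29) = sqrt(198.5) = 14.0890
theta = atan2(-2.3, -13.9) = -170.6045 degrees

r = 14.0890, theta = -170.6045 degrees


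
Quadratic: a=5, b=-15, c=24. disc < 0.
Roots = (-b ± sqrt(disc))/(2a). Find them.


disc = (-15)^2 - 4*5*24 = 225 - 480 = -255
sqrt(|disc|) = sqrt(255) = 15.9687
Real part = 15/(2*5) = 1.5000
Imag part = 15.9687/(2*5) = 1.5969

1.5000 ± 1.5969i
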